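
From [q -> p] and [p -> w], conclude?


Hypothetical syllogism: from (P → Q) and (Q → R), infer (P → R).
Chain the two implications through the shared middle term 'p'.

q -> w


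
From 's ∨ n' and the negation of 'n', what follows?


Disjunctive syllogism: from (P ∨ Q) and ¬P, infer Q.
One disjunct, 'n', is ruled out; the other must hold.

s


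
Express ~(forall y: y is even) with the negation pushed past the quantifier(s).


¬(forall x: φ) = exists x: ¬φ, and ¬(exists x: φ) = forall x: ¬φ.
Apply to the universal statement.

exists y: ~(y is even)


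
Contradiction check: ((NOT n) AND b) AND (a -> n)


Truth table over {a, b, n}:
a | b | n | φ
-------------
F | F | F | F
T | F | F | F
F | T | F | T
T | T | F | F
F | F | T | F
T | F | T | F
F | T | T | F
T | T | T | F
Satisfying assignment at row 3: a=F, b=T, n=F gives T.

No, it is not a contradiction.


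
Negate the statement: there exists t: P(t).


¬(for all x: φ) = there exists x: ¬φ, and ¬(there exists x: φ) = for all x: ¬φ.
Apply to the existential statement.

for all t: NOT(P(t))


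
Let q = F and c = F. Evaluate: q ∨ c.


Disjunction is false only when both operands are false.
Substitute: q=F, c=F.
F ∨ F evaluates to F.

F


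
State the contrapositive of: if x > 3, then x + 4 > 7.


The contrapositive of (P → Q) is (¬Q → ¬P); it is logically equivalent to the original.
Here P = 'x > 3' and Q = 'x + 4 > 7'.

If not (x + 4 > 7), then not (x > 3).


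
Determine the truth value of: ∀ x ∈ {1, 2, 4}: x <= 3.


Evaluate the predicate on each element: 1:T, 2:T, 4:F.
Counterexample x = 4 fails the predicate.

F


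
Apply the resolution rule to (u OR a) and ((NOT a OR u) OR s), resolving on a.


The clauses contain complementary literals a and NOTa.
Resolution eliminates this pair and disjoins the remaining literals (merging duplicates).

(u OR s)


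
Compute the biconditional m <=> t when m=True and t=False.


Biconditional is true when both operands have the same truth value.
Substitute: m=True, t=False.
True <=> False evaluates to False.

False


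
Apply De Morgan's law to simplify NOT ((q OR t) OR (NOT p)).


De Morgan: the negation of a disjunction is the conjunction of the negations.
Distribute NOT across OR, flipping it to AND, and negate each literal.

((NOT q) AND (NOT t)) AND p


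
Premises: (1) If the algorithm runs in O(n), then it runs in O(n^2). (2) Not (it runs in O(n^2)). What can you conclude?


Modus tollens: from (P → Q) and ¬Q, infer ¬P.
Q = 'it runs in O(n^2)' is denied; since P → Q, P must also fail.

Not (the algorithm runs in O(n)).


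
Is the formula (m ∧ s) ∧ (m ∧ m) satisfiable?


Search for a satisfying assignment over {m, s}.
Try m=T, s=T: the formula evaluates to T.
A satisfying assignment exists.

Satisfiable.


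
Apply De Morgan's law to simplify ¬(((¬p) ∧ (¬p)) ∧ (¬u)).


De Morgan: the negation of a conjunction is the disjunction of the negations.
Distribute ¬ across ∧, flipping it to ∨, and negate each literal.

(p ∨ p) ∨ u


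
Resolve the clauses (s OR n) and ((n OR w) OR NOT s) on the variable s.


The clauses contain complementary literals s and NOTs.
Resolution eliminates this pair and disjoins the remaining literals (merging duplicates).

(n OR w)


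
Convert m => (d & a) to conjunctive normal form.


Step 1: Rewrite m → (d ∧ a) as ¬m ∨ (d ∧ a).
Step 2: Distribute ∨ over ∧.

((~m) | d) & ((~m) | a)


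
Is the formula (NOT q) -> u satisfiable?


Search for a satisfying assignment over {q, u}.
Try q=T, u=F: the formula evaluates to T.
A satisfying assignment exists.

Satisfiable.


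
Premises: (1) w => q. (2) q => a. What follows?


Hypothetical syllogism: from (P → Q) and (Q → R), infer (P → R).
Chain the two implications through the shared middle term 'q'.

w => a


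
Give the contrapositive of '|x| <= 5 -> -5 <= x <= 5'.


The contrapositive of (P → Q) is (¬Q → ¬P); it is logically equivalent to the original.
Here P = '|x| <= 5' and Q = '-5 <= x <= 5'.

If not (-5 <= x <= 5), then not (|x| <= 5).


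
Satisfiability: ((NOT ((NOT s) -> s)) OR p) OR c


Search for a satisfying assignment over {c, p, s}.
Try c=F, p=F, s=F: the formula evaluates to T.
A satisfying assignment exists.

Satisfiable.


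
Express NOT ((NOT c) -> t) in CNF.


Step 1: Rewrite (¬c) → t as ¬(¬c) ∨ t.
Step 2: Negate: ¬(¬(¬c) ∨ t) = (¬c) ∧ ¬t (De Morgan + double negation).

(NOT c) AND (NOT t)


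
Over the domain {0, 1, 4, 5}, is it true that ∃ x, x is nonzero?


Evaluate the predicate on each element: 0:F, 1:T, 4:T, 5:T.
Witness x = 1 satisfies the predicate.

T


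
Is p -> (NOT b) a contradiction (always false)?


Truth table over {b, p}:
b | p | φ
---------
F | F | T
T | F | T
F | T | T
T | T | F
Satisfying assignment at row 1: b=F, p=F gives T.

No, it is not a contradiction.


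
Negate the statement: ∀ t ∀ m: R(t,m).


Negation flips each quantifier (∀↔∃) and negates the inner predicate.
¬(∀ t ∀ m: φ) = ∃ t ∃ m: ¬φ.

∃ t ∃ m: ¬(R(t,m))


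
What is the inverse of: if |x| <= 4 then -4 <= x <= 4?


The inverse of (P → Q) is (¬P → ¬Q). It is equivalent to the converse, not to the original.
Here P = '|x| <= 4' and Q = '-4 <= x <= 4'.

If not (|x| <= 4), then not (-4 <= x <= 4).


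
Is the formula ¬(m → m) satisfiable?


Check all 2 assignments over {m}:
m | φ
-----
F | F
T | F
No assignment makes the formula true.

Unsatisfiable.


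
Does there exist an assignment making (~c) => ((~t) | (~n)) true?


Search for a satisfying assignment over {c, n, t}.
Try c=False, n=False, t=False: the formula evaluates to True.
A satisfying assignment exists.

Satisfiable.


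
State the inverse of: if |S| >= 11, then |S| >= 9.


The inverse of (P → Q) is (¬P → ¬Q). It is equivalent to the converse, not to the original.
Here P = '|S| >= 11' and Q = '|S| >= 9'.

If not (|S| >= 11), then not (|S| >= 9).


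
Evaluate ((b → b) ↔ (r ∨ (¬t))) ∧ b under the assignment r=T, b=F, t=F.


Substitute r=T, b=F, t=F:
b → b = F → F = T
¬t = T
r ∨ (¬t) = T ∨ T = T
(b → b) ↔ (r ∨ (¬t)) = T ↔ T = T
((b → b) ↔ (r ∨ (¬t))) ∧ b = T ∧ F = F

F


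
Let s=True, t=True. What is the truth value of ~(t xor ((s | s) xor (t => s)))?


Substitute s=True, t=True:
s | s = True | True = True
t => s = True => True = True
(s | s) xor (t => s) = True xor True = False
t xor ((s | s) xor (t => s)) = True xor False = True
~(t xor ((s | s) xor (t => s))) = False

False


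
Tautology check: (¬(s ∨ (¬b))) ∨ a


Build the truth table over {a, b, s}:
a | b | s | φ
-------------
F | F | F | F
T | F | F | T
F | T | F | T
T | T | F | T
F | F | T | F
T | F | T | T
F | T | T | F
T | T | T | T
Counterexample at row 1: with a=F, b=F, s=F, the formula is F.

No, it is not a tautology.


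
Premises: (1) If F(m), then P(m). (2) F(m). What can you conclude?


Modus ponens: from (P → Q) and P, infer Q.
P = 'F(m)' is asserted, and P → Q holds, so Q follows.

P(m).


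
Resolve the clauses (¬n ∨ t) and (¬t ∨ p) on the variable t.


The clauses contain complementary literals t and ¬t.
Resolution eliminates this pair and disjoins the remaining literals (merging duplicates).

(¬n ∨ p)


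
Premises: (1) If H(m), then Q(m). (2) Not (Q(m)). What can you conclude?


Modus tollens: from (P → Q) and ¬Q, infer ¬P.
Q = 'Q(m)' is denied; since P → Q, P must also fail.

Not (H(m)).


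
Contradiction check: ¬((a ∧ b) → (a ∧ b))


Truth table over {a, b}:
a | b | φ
---------
F | F | F
T | F | F
F | T | F
T | T | F
Every row is false.

Yes, it is a contradiction.


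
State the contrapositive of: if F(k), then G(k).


The contrapositive of (P → Q) is (¬Q → ¬P); it is logically equivalent to the original.
Here P = 'F(k)' and Q = 'G(k)'.

If not (G(k)), then not (F(k)).


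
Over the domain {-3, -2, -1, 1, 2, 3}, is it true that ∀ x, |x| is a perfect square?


Evaluate the predicate on each element: -3:F, -2:F, -1:T, 1:T, 2:F, 3:F.
Counterexample x = -3 fails the predicate.

F


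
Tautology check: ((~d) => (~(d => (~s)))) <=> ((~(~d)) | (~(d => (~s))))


Build the truth table over {d, s}:
d | s | φ
---------
False | False | True
True | False | True
False | True | True
True | True | True
Every row evaluates to true.

Yes, it is a tautology.


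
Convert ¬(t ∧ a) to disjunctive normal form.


Step 1: Apply De Morgan: ¬(t ∧ a) = ¬t ∨ ¬a.

(¬t) ∨ (¬a)


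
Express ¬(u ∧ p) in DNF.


Step 1: Apply De Morgan: ¬(u ∧ p) = ¬u ∨ ¬p.

(¬u) ∨ (¬p)


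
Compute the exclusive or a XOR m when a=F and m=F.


Exclusive or is true when exactly one operand is true.
Substitute: a=F, m=F.
F XOR F evaluates to F.

F


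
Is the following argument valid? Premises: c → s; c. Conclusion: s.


This matches the form of modus ponens: the conclusion follows in every model of the premises.

Valid.


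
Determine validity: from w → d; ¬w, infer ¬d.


This is denying the antecedent (fallacy). There exist truth assignments where the premises are all true but the conclusion is false.

Invalid.


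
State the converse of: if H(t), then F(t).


The converse of (P → Q) is (Q → P). It is not in general equivalent to the original.
Here P = 'H(t)' and Q = 'F(t)'.

If F(t), then H(t).


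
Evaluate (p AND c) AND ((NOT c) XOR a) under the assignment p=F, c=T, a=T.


Substitute p=F, c=T, a=T:
p AND c = F AND T = F
NOT c = F
(NOT c) XOR a = F XOR T = T
(p AND c) AND ((NOT c) XOR a) = F AND T = F

F


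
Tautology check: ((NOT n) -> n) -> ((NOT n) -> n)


Build the truth table over {n}:
n | φ
-----
F | T
T | T
Every row evaluates to true.

Yes, it is a tautology.


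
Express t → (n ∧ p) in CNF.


Step 1: Rewrite t → (n ∧ p) as ¬t ∨ (n ∧ p).
Step 2: Distribute ∨ over ∧.

((¬t) ∨ n) ∧ ((¬t) ∨ p)


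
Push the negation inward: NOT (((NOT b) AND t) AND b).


De Morgan: the negation of a conjunction is the disjunction of the negations.
Distribute NOT across AND, flipping it to OR, and negate each literal.

(b OR (NOT t)) OR (NOT b)


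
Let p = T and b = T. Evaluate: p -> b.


Implication is false only when antecedent is true and consequent is false.
Substitute: p=T, b=T.
T -> T evaluates to T.

T


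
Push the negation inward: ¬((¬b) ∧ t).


De Morgan: the negation of a conjunction is the disjunction of the negations.
Distribute ¬ across ∧, flipping it to ∨, and negate each literal.

b ∨ (¬t)


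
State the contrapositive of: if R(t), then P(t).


The contrapositive of (P → Q) is (¬Q → ¬P); it is logically equivalent to the original.
Here P = 'R(t)' and Q = 'P(t)'.

If not (P(t)), then not (R(t)).


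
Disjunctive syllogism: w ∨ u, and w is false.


Disjunctive syllogism: from (P ∨ Q) and ¬P, infer Q.
One disjunct, 'w', is ruled out; the other must hold.

u


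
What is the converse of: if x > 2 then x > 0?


The converse of (P → Q) is (Q → P). It is not in general equivalent to the original.
Here P = 'x > 2' and Q = 'x > 0'.

If x > 0, then x > 2.


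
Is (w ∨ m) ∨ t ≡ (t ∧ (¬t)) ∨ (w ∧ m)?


Compare truth tables:
m | t | w | φ | ψ
-----------------
F | F | F | F | F
T | F | F | T | F
F | T | F | T | F
T | T | F | T | F
F | F | T | T | F
T | F | T | T | T
F | T | T | T | F
T | T | T | T | T
They differ at row 2 (m=T, t=F, w=F): φ=T but ψ=F.

No, they are not logically equivalent.


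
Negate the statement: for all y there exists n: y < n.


Negation flips each quantifier (∀↔∃) and negates the inner predicate.
¬(for all y there exists n: φ) = there exists y for all n: ¬φ.

there exists y for all n: NOT(y < n)


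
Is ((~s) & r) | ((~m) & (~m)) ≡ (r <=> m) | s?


Compare truth tables:
m | r | s | φ | ψ
-----------------
False | False | False | True | True
True | False | False | False | False
False | True | False | True | False
True | True | False | True | True
False | False | True | True | True
True | False | True | False | True
False | True | True | True | True
True | True | True | False | True
They differ at row 3 (m=False, r=True, s=False): φ=True but ψ=False.

No, they are not logically equivalent.


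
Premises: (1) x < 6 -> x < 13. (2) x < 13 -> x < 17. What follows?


Hypothetical syllogism: from (P → Q) and (Q → R), infer (P → R).
Chain the two implications through the shared middle term 'x < 13'.

x < 6 -> x < 17


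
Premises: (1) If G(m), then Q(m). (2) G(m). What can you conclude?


Modus ponens: from (P → Q) and P, infer Q.
P = 'G(m)' is asserted, and P → Q holds, so Q follows.

Q(m).


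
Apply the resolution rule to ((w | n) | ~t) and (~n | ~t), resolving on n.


The clauses contain complementary literals n and ~n.
Resolution eliminates this pair and disjoins the remaining literals (merging duplicates).

(w | ~t)


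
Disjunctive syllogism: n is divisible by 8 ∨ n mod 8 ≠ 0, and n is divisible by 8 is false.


Disjunctive syllogism: from (P ∨ Q) and ¬P, infer Q.
One disjunct, 'n is divisible by 8', is ruled out; the other must hold.

n mod 8 ≠ 0


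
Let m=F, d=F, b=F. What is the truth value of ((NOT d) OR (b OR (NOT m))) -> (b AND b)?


Substitute m=F, d=F, b=F:
NOT d = T
NOT m = T
b OR (NOT m) = F OR T = T
(NOT d) OR (b OR (NOT m)) = T OR T = T
b AND b = F AND F = F
((NOT d) OR (b OR (NOT m))) -> (b AND b) = T -> F = F

F


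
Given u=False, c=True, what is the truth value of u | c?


Disjunction is false only when both operands are false.
Substitute: u=False, c=True.
False | True evaluates to True.

True


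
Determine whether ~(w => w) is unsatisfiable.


Truth table over {w}:
w | φ
-----
False | False
True | False
Every row is false.

Yes, it is a contradiction.


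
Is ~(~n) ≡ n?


Compare truth tables:
n | φ | ψ
---------
False | False | False
True | True | True
The columns φ and ψ agree on every row.

Yes, they are logically equivalent.


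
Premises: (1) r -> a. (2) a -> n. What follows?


Hypothetical syllogism: from (P → Q) and (Q → R), infer (P → R).
Chain the two implications through the shared middle term 'a'.

r -> n


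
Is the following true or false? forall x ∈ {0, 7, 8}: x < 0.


Evaluate the predicate on each element: 0:False, 7:False, 8:False.
Counterexample x = 0 fails the predicate.

False


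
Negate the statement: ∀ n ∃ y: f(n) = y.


Negation flips each quantifier (∀↔∃) and negates the inner predicate.
¬(∀ n ∃ y: φ) = ∃ n ∀ y: ¬φ.

∃ n ∀ y: ¬(f(n) = y)


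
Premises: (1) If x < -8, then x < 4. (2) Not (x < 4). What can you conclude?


Modus tollens: from (P → Q) and ¬Q, infer ¬P.
Q = 'x < 4' is denied; since P → Q, P must also fail.

Not (x < -8).


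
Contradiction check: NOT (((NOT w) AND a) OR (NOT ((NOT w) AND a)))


Truth table over {a, w}:
a | w | φ
---------
F | F | F
T | F | F
F | T | F
T | T | F
Every row is false.

Yes, it is a contradiction.


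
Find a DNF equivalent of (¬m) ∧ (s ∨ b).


Step 1: Distribute ∧ over ∨: (¬m) ∧ (s ∨ b) = ((¬m) ∧ s) ∨ ((¬m) ∧ b).

((¬m) ∧ s) ∨ ((¬m) ∧ b)


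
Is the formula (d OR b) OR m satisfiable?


Search for a satisfying assignment over {b, d, m}.
Try b=T, d=F, m=F: the formula evaluates to T.
A satisfying assignment exists.

Satisfiable.


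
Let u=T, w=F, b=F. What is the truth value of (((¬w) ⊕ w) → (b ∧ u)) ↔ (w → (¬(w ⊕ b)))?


Substitute u=T, w=F, b=F:
¬w = T
(¬w) ⊕ w = T ⊕ F = T
b ∧ u = F ∧ T = F
((¬w) ⊕ w) → (b ∧ u) = T → F = F
w ⊕ b = F ⊕ F = F
¬(w ⊕ b) = T
w → (¬(w ⊕ b)) = F → T = T
(((¬w) ⊕ w) → (b ∧ u)) ↔ (w → (¬(w ⊕ b))) = F ↔ T = F

F


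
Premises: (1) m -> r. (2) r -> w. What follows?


Hypothetical syllogism: from (P → Q) and (Q → R), infer (P → R).
Chain the two implications through the shared middle term 'r'.

m -> w


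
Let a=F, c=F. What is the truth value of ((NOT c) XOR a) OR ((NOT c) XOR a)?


Substitute a=F, c=F:
NOT c = T
(NOT c) XOR a = T XOR F = T
NOT c = T
(NOT c) XOR a = T XOR F = T
((NOT c) XOR a) OR ((NOT c) XOR a) = T OR T = T

T


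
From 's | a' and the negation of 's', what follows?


Disjunctive syllogism: from (P ∨ Q) and ¬P, infer Q.
One disjunct, 's', is ruled out; the other must hold.

a


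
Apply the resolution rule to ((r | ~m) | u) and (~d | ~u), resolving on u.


The clauses contain complementary literals u and ~u.
Resolution eliminates this pair and disjoins the remaining literals (merging duplicates).

((r | ~m) | ~d)


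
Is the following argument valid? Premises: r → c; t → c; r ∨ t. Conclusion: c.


This matches the form of proof by cases: the conclusion follows in every model of the premises.

Valid.


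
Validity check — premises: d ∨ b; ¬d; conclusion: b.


This matches the form of disjunctive syllogism: the conclusion follows in every model of the premises.

Valid.


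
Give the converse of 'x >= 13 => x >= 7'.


The converse of (P → Q) is (Q → P). It is not in general equivalent to the original.
Here P = 'x >= 13' and Q = 'x >= 7'.

If x >= 7, then x >= 13.


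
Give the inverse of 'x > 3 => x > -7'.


The inverse of (P → Q) is (¬P → ¬Q). It is equivalent to the converse, not to the original.
Here P = 'x > 3' and Q = 'x > -7'.

If not (x > 3), then not (x > -7).


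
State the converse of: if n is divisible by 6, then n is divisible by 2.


The converse of (P → Q) is (Q → P). It is not in general equivalent to the original.
Here P = 'n is divisible by 6' and Q = 'n is divisible by 2'.

If n is divisible by 2, then n is divisible by 6.


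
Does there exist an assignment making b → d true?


Search for a satisfying assignment over {b, d}.
Try b=F, d=F: the formula evaluates to T.
A satisfying assignment exists.

Satisfiable.


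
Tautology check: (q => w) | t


Build the truth table over {q, t, w}:
q | t | w | φ
-------------
False | False | False | True
True | False | False | False
False | True | False | True
True | True | False | True
False | False | True | True
True | False | True | True
False | True | True | True
True | True | True | True
Counterexample at row 2: with q=True, t=False, w=False, the formula is False.

No, it is not a tautology.


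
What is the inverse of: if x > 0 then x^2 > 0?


The inverse of (P → Q) is (¬P → ¬Q). It is equivalent to the converse, not to the original.
Here P = 'x > 0' and Q = 'x^2 > 0'.

If not (x > 0), then not (x^2 > 0).


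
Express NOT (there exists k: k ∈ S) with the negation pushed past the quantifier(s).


¬(for all x: φ) = there exists x: ¬φ, and ¬(there exists x: φ) = for all x: ¬φ.
Apply to the existential statement.

for all k: NOT(k ∈ S)


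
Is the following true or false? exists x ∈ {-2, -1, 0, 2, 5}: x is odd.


Evaluate the predicate on each element: -2:False, -1:True, 0:False, 2:False, 5:True.
Witness x = -1 satisfies the predicate.

True


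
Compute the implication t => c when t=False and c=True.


Implication is false only when antecedent is true and consequent is false.
Substitute: t=False, c=True.
False => True evaluates to True.

True


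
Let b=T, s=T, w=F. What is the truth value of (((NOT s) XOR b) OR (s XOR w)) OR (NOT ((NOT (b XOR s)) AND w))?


Substitute b=T, s=T, w=F:
NOT s = F
(NOT s) XOR b = F XOR T = T
s XOR w = T XOR F = T
((NOT s) XOR b) OR (s XOR w) = T OR T = T
b XOR s = T XOR T = F
NOT (b XOR s) = T
(NOT (b XOR s)) AND w = T AND F = F
NOT ((NOT (b XOR s)) AND w) = T
(((NOT s) XOR b) OR (s XOR w)) OR (NOT ((NOT (b XOR s)) AND w)) = T OR T = T

T


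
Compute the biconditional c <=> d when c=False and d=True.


Biconditional is true when both operands have the same truth value.
Substitute: c=False, d=True.
False <=> True evaluates to False.

False


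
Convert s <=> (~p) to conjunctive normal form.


Step 1: Rewrite s ↔ (¬p) as (s → (¬p)) ∧ ((¬p) → s).
Step 2: Rewrite each implication as a disjunction.
Step 3: Eliminate any double negations (¬¬X = X).

((~s) | (~p)) & (p | s)


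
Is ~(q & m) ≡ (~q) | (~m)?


Compare truth tables:
m | q | φ | ψ
-------------
False | False | True | True
True | False | True | True
False | True | True | True
True | True | False | False
The columns φ and ψ agree on every row.

Yes, they are logically equivalent.


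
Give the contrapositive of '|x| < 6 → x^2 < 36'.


The contrapositive of (P → Q) is (¬Q → ¬P); it is logically equivalent to the original.
Here P = '|x| < 6' and Q = 'x^2 < 36'.

If not (x^2 < 36), then not (|x| < 6).


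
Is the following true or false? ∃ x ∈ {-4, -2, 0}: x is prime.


Evaluate the predicate on each element: -4:F, -2:F, 0:F.
No element satisfies the predicate.

F


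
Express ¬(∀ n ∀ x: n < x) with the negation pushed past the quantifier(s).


Negation flips each quantifier (∀↔∃) and negates the inner predicate.
¬(∀ n ∀ x: φ) = ∃ n ∃ x: ¬φ.

∃ n ∃ x: ¬(n < x)


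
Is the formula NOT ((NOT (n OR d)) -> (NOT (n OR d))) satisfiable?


Check all 4 assignments over {d, n}:
d | n | φ
---------
F | F | F
T | F | F
F | T | F
T | T | F
No assignment makes the formula true.

Unsatisfiable.


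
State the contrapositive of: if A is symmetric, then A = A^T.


The contrapositive of (P → Q) is (¬Q → ¬P); it is logically equivalent to the original.
Here P = 'A is symmetric' and Q = 'A = A^T'.

If not (A = A^T), then not (A is symmetric).


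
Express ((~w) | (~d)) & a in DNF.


Step 1: Distribute ∧ over ∨: ((¬w) ∨ (¬d)) ∧ a = ((¬w) ∧ a) ∨ ((¬d) ∧ a).

((~w) & a) | ((~d) & a)


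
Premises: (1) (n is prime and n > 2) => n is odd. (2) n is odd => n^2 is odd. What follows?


Hypothetical syllogism: from (P → Q) and (Q → R), infer (P → R).
Chain the two implications through the shared middle term 'n is odd'.

(n is prime and n > 2) => n^2 is odd


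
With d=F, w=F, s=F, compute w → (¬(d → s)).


Substitute d=F, w=F, s=F:
d → s = F → F = T
¬(d → s) = F
w → (¬(d → s)) = F → F = T

T


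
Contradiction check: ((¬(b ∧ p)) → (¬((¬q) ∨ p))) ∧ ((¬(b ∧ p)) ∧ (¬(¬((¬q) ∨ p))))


Truth table over {b, p, q}:
b | p | q | φ
-------------
F | F | F | F
T | F | F | F
F | T | F | F
T | T | F | F
F | F | T | F
T | F | T | F
F | T | T | F
T | T | T | F
Every row is false.

Yes, it is a contradiction.


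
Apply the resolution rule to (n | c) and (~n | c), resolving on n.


The clauses contain complementary literals n and ~n.
Resolution eliminates this pair and disjoins the remaining literals (merging duplicates).

c


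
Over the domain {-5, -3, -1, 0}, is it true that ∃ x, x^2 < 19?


Evaluate the predicate on each element: -5:F, -3:T, -1:T, 0:T.
Witness x = -3 satisfies the predicate.

T


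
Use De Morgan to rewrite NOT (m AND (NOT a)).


De Morgan: the negation of a conjunction is the disjunction of the negations.
Distribute NOT across AND, flipping it to OR, and negate each literal.

(NOT m) OR a


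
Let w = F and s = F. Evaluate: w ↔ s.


Biconditional is true when both operands have the same truth value.
Substitute: w=F, s=F.
F ↔ F evaluates to T.

T


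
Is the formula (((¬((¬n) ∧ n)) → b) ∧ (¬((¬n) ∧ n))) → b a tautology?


Build the truth table over {b, n}:
b | n | φ
---------
F | F | T
T | F | T
F | T | T
T | T | T
Every row evaluates to true.

Yes, it is a tautology.


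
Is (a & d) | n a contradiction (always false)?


Truth table over {a, d, n}:
a | d | n | φ
-------------
False | False | False | False
True | False | False | False
False | True | False | False
True | True | False | True
False | False | True | True
True | False | True | True
False | True | True | True
True | True | True | True
Satisfying assignment at row 4: a=True, d=True, n=False gives True.

No, it is not a contradiction.


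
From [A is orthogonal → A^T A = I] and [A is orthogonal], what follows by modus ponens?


Modus ponens: from (P → Q) and P, infer Q.
P = 'A is orthogonal' is asserted, and P → Q holds, so Q follows.

A^T A = I.


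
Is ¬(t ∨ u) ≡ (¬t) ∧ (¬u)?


Compare truth tables:
t | u | φ | ψ
-------------
F | F | T | T
T | F | F | F
F | T | F | F
T | T | F | F
The columns φ and ψ agree on every row.

Yes, they are logically equivalent.


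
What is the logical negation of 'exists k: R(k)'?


¬(forall x: φ) = exists x: ¬φ, and ¬(exists x: φ) = forall x: ¬φ.
Apply to the existential statement.

forall k: ~(R(k))


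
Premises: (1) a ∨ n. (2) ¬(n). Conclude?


Disjunctive syllogism: from (P ∨ Q) and ¬P, infer Q.
One disjunct, 'n', is ruled out; the other must hold.

a


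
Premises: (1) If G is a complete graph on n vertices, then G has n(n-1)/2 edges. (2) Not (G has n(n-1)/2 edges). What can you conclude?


Modus tollens: from (P → Q) and ¬Q, infer ¬P.
Q = 'G has n(n-1)/2 edges' is denied; since P → Q, P must also fail.

Not (G is a complete graph on n vertices).


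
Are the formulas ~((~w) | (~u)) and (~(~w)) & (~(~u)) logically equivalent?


Compare truth tables:
u | w | φ | ψ
-------------
False | False | False | False
True | False | False | False
False | True | False | False
True | True | True | True
The columns φ and ψ agree on every row.

Yes, they are logically equivalent.


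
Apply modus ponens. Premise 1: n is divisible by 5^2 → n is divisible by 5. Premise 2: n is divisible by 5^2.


Modus ponens: from (P → Q) and P, infer Q.
P = 'n is divisible by 5^2' is asserted, and P → Q holds, so Q follows.

n is divisible by 5.


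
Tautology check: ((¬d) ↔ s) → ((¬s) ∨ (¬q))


Build the truth table over {d, q, s}:
d | q | s | φ
-------------
F | F | F | T
T | F | F | T
F | T | F | T
T | T | F | T
F | F | T | T
T | F | T | T
F | T | T | F
T | T | T | T
Counterexample at row 7: with d=F, q=T, s=T, the formula is F.

No, it is not a tautology.


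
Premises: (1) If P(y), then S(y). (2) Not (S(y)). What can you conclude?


Modus tollens: from (P → Q) and ¬Q, infer ¬P.
Q = 'S(y)' is denied; since P → Q, P must also fail.

Not (P(y)).


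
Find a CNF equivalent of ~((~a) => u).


Step 1: Rewrite (¬a) → u as ¬(¬a) ∨ u.
Step 2: Negate: ¬(¬(¬a) ∨ u) = (¬a) ∧ ¬u (De Morgan + double negation).

(~a) & (~u)


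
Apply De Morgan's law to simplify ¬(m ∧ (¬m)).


De Morgan: the negation of a conjunction is the disjunction of the negations.
Distribute ¬ across ∧, flipping it to ∨, and negate each literal.

(¬m) ∨ m


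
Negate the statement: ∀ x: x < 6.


¬(∀ x: φ) = ∃ x: ¬φ, and ¬(∃ x: φ) = ∀ x: ¬φ.
Apply to the universal statement.

∃ x: ¬(x < 6)


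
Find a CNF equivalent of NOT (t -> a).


Step 1: Rewrite t → a as ¬t ∨ a.
Step 2: Negate: ¬(¬t ∨ a) = t ∧ ¬a (De Morgan + double negation).

t AND (NOT a)


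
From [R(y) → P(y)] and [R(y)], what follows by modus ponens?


Modus ponens: from (P → Q) and P, infer Q.
P = 'R(y)' is asserted, and P → Q holds, so Q follows.

P(y).


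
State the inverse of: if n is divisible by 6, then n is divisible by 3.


The inverse of (P → Q) is (¬P → ¬Q). It is equivalent to the converse, not to the original.
Here P = 'n is divisible by 6' and Q = 'n is divisible by 3'.

If not (n is divisible by 6), then not (n is divisible by 3).


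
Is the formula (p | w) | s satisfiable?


Search for a satisfying assignment over {p, s, w}.
Try p=True, s=False, w=False: the formula evaluates to True.
A satisfying assignment exists.

Satisfiable.


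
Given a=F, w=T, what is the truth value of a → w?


Implication is false only when antecedent is true and consequent is false.
Substitute: a=F, w=T.
F → T evaluates to T.

T


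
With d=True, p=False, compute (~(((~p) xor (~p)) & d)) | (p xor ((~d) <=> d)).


Substitute d=True, p=False:
~p = True
~p = True
(~p) xor (~p) = True xor True = False
((~p) xor (~p)) & d = False & True = False
~(((~p) xor (~p)) & d) = True
~d = False
(~d) <=> d = False <=> True = False
p xor ((~d) <=> d) = False xor False = False
(~(((~p) xor (~p)) & d)) | (p xor ((~d) <=> d)) = True | False = True

True


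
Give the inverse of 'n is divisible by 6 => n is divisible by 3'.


The inverse of (P → Q) is (¬P → ¬Q). It is equivalent to the converse, not to the original.
Here P = 'n is divisible by 6' and Q = 'n is divisible by 3'.

If not (n is divisible by 6), then not (n is divisible by 3).


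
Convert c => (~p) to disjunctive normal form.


Step 1: Rewrite c → (¬p) as ¬c ∨ (¬p).

(~c) | (~p)


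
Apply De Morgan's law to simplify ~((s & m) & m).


De Morgan: the negation of a conjunction is the disjunction of the negations.
Distribute ~ across &, flipping it to |, and negate each literal.

((~s) | (~m)) | (~m)


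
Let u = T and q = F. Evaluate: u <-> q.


Biconditional is true when both operands have the same truth value.
Substitute: u=T, q=F.
T <-> F evaluates to F.

F


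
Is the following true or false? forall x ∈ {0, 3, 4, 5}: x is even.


Evaluate the predicate on each element: 0:True, 3:False, 4:True, 5:False.
Counterexample x = 3 fails the predicate.

False


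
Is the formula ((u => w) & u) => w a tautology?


Build the truth table over {u, w}:
u | w | φ
---------
False | False | True
True | False | True
False | True | True
True | True | True
Every row evaluates to true.

Yes, it is a tautology.


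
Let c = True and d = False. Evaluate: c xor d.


Exclusive or is true when exactly one operand is true.
Substitute: c=True, d=False.
True xor False evaluates to True.

True


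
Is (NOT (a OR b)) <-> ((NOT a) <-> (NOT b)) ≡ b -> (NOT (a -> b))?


Compare truth tables:
a | b | φ | ψ
-------------
F | F | T | T
T | F | T | T
F | T | T | F
T | T | F | F
They differ at row 3 (a=F, b=T): φ=T but ψ=F.

No, they are not logically equivalent.


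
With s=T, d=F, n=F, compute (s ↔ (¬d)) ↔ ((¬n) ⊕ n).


Substitute s=T, d=F, n=F:
¬d = T
s ↔ (¬d) = T ↔ T = T
¬n = T
(¬n) ⊕ n = T ⊕ F = T
(s ↔ (¬d)) ↔ ((¬n) ⊕ n) = T ↔ T = T

T


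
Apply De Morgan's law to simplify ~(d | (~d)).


De Morgan: the negation of a disjunction is the conjunction of the negations.
Distribute ~ across |, flipping it to &, and negate each literal.

(~d) & d


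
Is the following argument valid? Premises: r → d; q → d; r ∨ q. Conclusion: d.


This matches the form of proof by cases: the conclusion follows in every model of the premises.

Valid.


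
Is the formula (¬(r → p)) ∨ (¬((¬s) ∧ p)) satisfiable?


Search for a satisfying assignment over {p, r, s}.
Try p=F, r=F, s=F: the formula evaluates to T.
A satisfying assignment exists.

Satisfiable.


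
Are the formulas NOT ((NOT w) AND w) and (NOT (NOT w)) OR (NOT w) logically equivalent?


Compare truth tables:
w | φ | ψ
---------
F | T | T
T | T | T
The columns φ and ψ agree on every row.

Yes, they are logically equivalent.


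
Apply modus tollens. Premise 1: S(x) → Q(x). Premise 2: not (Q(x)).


Modus tollens: from (P → Q) and ¬Q, infer ¬P.
Q = 'Q(x)' is denied; since P → Q, P must also fail.

Not (S(x)).


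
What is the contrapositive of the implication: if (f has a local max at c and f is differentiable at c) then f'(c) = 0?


The contrapositive of (P → Q) is (¬Q → ¬P); it is logically equivalent to the original.
Here P = '(f has a local max at c and f is differentiable at c)' and Q = 'f'(c) = 0'.

If not (f'(c) = 0), then not ((f has a local max at c and f is differentiable at c)).


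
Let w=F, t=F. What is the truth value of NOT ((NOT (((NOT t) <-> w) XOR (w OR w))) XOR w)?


Substitute w=F, t=F:
NOT t = T
(NOT t) <-> w = T <-> F = F
w OR w = F OR F = F
((NOT t) <-> w) XOR (w OR w) = F XOR F = F
NOT (((NOT t) <-> w) XOR (w OR w)) = T
(NOT (((NOT t) <-> w) XOR (w OR w))) XOR w = T XOR F = T
NOT ((NOT (((NOT t) <-> w) XOR (w OR w))) XOR w) = F

F


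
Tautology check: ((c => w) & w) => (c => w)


Build the truth table over {c, w}:
c | w | φ
---------
False | False | True
True | False | True
False | True | True
True | True | True
Every row evaluates to true.

Yes, it is a tautology.


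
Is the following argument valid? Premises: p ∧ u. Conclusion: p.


This matches the form of conjunction elimination: the conclusion follows in every model of the premises.

Valid.


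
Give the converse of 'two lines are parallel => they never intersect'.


The converse of (P → Q) is (Q → P). It is not in general equivalent to the original.
Here P = 'two lines are parallel' and Q = 'they never intersect'.

If they never intersect, then two lines are parallel.


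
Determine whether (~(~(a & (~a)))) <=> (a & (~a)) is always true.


Build the truth table over {a}:
a | φ
-----
False | True
True | True
Every row evaluates to true.

Yes, it is a tautology.


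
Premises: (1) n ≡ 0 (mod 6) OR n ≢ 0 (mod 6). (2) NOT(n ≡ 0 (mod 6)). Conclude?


Disjunctive syllogism: from (P ∨ Q) and ¬P, infer Q.
One disjunct, 'n ≡ 0 (mod 6)', is ruled out; the other must hold.

n ≢ 0 (mod 6)


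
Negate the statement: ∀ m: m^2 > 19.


¬(∀ x: φ) = ∃ x: ¬φ, and ¬(∃ x: φ) = ∀ x: ¬φ.
Apply to the universal statement.

∃ m: ¬(m^2 > 19)


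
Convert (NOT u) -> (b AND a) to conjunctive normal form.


Step 1: Rewrite (¬u) → (b ∧ a) as ¬(¬u) ∨ (b ∧ a).
Step 2: Distribute ∨ over ∧.
Step 3: Eliminate any double negations (¬¬X = X).

(u OR b) AND (u OR a)


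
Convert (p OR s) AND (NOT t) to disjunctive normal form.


Step 1: Distribute ∧ over ∨: (p ∨ s) ∧ (¬t) = (p ∧ (¬t)) ∨ (s ∧ (¬t)).

(p AND (NOT t)) OR (s AND (NOT t))


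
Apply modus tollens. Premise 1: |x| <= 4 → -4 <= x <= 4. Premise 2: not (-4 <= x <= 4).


Modus tollens: from (P → Q) and ¬Q, infer ¬P.
Q = '-4 <= x <= 4' is denied; since P → Q, P must also fail.

Not (|x| <= 4).


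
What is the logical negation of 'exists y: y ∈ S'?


¬(forall x: φ) = exists x: ¬φ, and ¬(exists x: φ) = forall x: ¬φ.
Apply to the existential statement.

forall y: ~(y ∈ S)


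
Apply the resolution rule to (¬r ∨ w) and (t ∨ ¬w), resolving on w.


The clauses contain complementary literals w and ¬w.
Resolution eliminates this pair and disjoins the remaining literals (merging duplicates).

(¬r ∨ t)


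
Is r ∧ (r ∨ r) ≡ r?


Compare truth tables:
r | φ | ψ
---------
F | F | F
T | T | T
The columns φ and ψ agree on every row.

Yes, they are logically equivalent.


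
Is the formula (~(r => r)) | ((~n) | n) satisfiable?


Search for a satisfying assignment over {n, r}.
Try n=False, r=False: the formula evaluates to True.
A satisfying assignment exists.

Satisfiable.


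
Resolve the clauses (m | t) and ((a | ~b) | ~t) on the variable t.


The clauses contain complementary literals t and ~t.
Resolution eliminates this pair and disjoins the remaining literals (merging duplicates).

((m | ~b) | a)


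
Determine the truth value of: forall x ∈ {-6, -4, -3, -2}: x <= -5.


Evaluate the predicate on each element: -6:True, -4:False, -3:False, -2:False.
Counterexample x = -4 fails the predicate.

False


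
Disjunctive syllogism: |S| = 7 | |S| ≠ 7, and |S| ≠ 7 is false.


Disjunctive syllogism: from (P ∨ Q) and ¬P, infer Q.
One disjunct, '|S| ≠ 7', is ruled out; the other must hold.

|S| = 7


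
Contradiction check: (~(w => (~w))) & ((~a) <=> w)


Truth table over {a, w}:
a | w | φ
---------
False | False | False
True | False | False
False | True | True
True | True | False
Satisfying assignment at row 3: a=False, w=True gives True.

No, it is not a contradiction.


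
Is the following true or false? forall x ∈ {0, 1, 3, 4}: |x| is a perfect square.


Evaluate the predicate on each element: 0:True, 1:True, 3:False, 4:True.
Counterexample x = 3 fails the predicate.

False


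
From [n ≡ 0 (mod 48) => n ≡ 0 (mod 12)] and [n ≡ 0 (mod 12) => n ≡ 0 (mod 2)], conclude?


Hypothetical syllogism: from (P → Q) and (Q → R), infer (P → R).
Chain the two implications through the shared middle term 'n ≡ 0 (mod 12)'.

n ≡ 0 (mod 48) => n ≡ 0 (mod 2)


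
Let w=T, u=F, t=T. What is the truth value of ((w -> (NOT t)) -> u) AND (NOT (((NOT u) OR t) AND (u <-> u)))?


Substitute w=T, u=F, t=T:
NOT t = F
w -> (NOT t) = T -> F = F
(w -> (NOT t)) -> u = F -> F = T
NOT u = T
(NOT u) OR t = T OR T = T
u <-> u = F <-> F = T
((NOT u) OR t) AND (u <-> u) = T AND T = T
NOT (((NOT u) OR t) AND (u <-> u)) = F
((w -> (NOT t)) -> u) AND (NOT (((NOT u) OR t) AND (u <-> u))) = T AND F = F

F


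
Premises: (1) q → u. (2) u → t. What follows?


Hypothetical syllogism: from (P → Q) and (Q → R), infer (P → R).
Chain the two implications through the shared middle term 'u'.

q → t


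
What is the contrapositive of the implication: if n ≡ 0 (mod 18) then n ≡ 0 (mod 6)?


The contrapositive of (P → Q) is (¬Q → ¬P); it is logically equivalent to the original.
Here P = 'n ≡ 0 (mod 18)' and Q = 'n ≡ 0 (mod 6)'.

If not (n ≡ 0 (mod 6)), then not (n ≡ 0 (mod 18)).


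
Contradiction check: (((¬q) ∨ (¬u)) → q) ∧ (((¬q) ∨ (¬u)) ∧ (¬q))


Truth table over {q, u}:
q | u | φ
---------
F | F | F
T | F | F
F | T | F
T | T | F
Every row is false.

Yes, it is a contradiction.


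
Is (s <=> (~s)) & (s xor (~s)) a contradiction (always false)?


Truth table over {s}:
s | φ
-----
False | False
True | False
Every row is false.

Yes, it is a contradiction.


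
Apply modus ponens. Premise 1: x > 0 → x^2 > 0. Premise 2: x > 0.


Modus ponens: from (P → Q) and P, infer Q.
P = 'x > 0' is asserted, and P → Q holds, so Q follows.

x^2 > 0.


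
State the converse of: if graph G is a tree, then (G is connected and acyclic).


The converse of (P → Q) is (Q → P). It is not in general equivalent to the original.
Here P = 'graph G is a tree' and Q = '(G is connected and acyclic)'.

If (G is connected and acyclic), then graph G is a tree.


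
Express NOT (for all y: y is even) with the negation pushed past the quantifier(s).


¬(for all x: φ) = there exists x: ¬φ, and ¬(there exists x: φ) = for all x: ¬φ.
Apply to the universal statement.

there exists y: NOT(y is even)


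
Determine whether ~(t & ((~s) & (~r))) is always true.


Build the truth table over {r, s, t}:
r | s | t | φ
-------------
False | False | False | True
True | False | False | True
False | True | False | True
True | True | False | True
False | False | True | False
True | False | True | True
False | True | True | True
True | True | True | True
Counterexample at row 5: with r=False, s=False, t=True, the formula is False.

No, it is not a tautology.


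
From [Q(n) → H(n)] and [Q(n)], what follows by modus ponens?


Modus ponens: from (P → Q) and P, infer Q.
P = 'Q(n)' is asserted, and P → Q holds, so Q follows.

H(n).


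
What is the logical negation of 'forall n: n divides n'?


¬(forall x: φ) = exists x: ¬φ, and ¬(exists x: φ) = forall x: ¬φ.
Apply to the universal statement.

exists n: ~(n divides n)


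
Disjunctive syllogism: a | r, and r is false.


Disjunctive syllogism: from (P ∨ Q) and ¬P, infer Q.
One disjunct, 'r', is ruled out; the other must hold.

a
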